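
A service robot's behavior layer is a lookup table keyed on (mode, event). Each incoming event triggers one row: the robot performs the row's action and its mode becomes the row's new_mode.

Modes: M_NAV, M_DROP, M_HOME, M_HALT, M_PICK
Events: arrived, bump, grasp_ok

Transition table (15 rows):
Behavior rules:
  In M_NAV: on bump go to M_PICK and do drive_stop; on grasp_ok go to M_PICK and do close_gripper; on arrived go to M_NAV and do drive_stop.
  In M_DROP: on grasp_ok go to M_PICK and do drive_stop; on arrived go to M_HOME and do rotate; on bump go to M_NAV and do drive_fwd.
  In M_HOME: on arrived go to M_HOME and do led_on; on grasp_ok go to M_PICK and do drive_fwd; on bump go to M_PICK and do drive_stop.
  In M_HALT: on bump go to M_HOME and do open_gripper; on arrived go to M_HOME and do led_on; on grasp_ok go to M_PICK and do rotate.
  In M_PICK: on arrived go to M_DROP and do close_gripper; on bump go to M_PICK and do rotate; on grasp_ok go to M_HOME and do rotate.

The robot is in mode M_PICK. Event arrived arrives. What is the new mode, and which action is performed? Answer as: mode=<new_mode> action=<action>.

mode=M_DROP action=close_gripper

current mode = M_PICK; filter table to that mode:
  (M_PICK, arrived) → (M_DROP, close_gripper)  ← event matches
  (M_PICK, bump) → (M_PICK, rotate)
  (M_PICK, grasp_ok) → (M_HOME, rotate)
event = arrived selects (M_DROP, close_gripper)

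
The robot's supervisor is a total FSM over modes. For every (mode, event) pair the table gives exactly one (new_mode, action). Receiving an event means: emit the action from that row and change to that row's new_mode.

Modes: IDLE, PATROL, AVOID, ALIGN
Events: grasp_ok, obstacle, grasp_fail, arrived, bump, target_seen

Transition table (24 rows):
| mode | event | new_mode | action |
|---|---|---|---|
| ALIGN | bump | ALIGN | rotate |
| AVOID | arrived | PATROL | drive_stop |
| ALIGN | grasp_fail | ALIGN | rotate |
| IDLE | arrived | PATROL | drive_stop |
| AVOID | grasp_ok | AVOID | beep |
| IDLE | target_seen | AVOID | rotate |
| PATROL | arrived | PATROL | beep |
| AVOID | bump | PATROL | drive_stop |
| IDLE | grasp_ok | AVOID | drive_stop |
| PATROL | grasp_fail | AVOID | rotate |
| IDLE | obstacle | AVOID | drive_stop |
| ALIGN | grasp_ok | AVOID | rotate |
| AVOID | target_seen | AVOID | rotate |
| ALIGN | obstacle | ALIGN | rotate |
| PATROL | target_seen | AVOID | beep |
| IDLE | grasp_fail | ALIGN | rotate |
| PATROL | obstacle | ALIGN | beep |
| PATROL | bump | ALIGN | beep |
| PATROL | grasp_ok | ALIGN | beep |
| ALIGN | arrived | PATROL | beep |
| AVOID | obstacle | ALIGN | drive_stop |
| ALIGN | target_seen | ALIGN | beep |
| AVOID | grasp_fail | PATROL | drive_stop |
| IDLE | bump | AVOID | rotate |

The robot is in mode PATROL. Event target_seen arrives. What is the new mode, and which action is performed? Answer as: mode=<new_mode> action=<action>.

current mode = PATROL; filter table to that mode:
  (PATROL, arrived) → (PATROL, beep)
  (PATROL, grasp_fail) → (AVOID, rotate)
  (PATROL, target_seen) → (AVOID, beep)  ← event matches
  (PATROL, obstacle) → (ALIGN, beep)
  (PATROL, bump) → (ALIGN, beep)
  (PATROL, grasp_ok) → (ALIGN, beep)
event = target_seen selects (AVOID, beep)

mode=AVOID action=beep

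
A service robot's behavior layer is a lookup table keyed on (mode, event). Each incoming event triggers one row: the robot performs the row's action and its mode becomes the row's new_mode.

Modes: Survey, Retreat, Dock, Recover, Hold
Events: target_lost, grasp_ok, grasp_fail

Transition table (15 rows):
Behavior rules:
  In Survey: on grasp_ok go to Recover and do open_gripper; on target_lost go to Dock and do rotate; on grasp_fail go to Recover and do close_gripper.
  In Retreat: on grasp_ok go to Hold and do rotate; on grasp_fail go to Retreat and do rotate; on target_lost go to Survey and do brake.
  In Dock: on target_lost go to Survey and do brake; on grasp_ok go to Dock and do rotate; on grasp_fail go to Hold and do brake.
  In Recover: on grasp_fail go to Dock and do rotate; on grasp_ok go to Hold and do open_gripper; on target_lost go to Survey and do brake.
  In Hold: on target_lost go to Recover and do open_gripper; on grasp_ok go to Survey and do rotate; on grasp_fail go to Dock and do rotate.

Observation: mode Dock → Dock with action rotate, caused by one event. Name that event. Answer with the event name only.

try target_lost: (Dock, target_lost) → (Survey, brake)
try grasp_ok: (Dock, grasp_ok) → (Dock, rotate)  ← matches
try grasp_fail: (Dock, grasp_fail) → (Hold, brake)

grasp_ok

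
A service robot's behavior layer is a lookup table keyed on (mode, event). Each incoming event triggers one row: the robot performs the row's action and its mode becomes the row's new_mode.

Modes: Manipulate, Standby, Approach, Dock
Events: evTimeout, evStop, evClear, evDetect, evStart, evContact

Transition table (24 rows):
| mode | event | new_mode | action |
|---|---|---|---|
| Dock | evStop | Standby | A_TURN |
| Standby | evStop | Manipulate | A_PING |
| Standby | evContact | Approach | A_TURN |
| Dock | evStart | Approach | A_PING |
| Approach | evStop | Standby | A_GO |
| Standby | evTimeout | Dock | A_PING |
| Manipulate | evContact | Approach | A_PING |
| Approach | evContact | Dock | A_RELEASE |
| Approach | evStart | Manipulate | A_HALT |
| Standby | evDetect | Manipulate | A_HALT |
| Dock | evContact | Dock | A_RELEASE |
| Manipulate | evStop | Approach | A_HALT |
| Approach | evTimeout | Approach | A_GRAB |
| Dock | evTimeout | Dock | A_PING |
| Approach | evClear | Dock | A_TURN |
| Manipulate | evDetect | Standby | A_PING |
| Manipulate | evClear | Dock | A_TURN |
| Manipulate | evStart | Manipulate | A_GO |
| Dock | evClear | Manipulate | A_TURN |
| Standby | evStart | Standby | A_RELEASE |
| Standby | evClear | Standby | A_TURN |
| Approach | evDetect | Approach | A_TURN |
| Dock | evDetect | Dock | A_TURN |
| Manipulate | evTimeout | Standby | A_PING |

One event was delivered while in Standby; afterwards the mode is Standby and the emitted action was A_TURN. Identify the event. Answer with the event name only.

try evTimeout: (Standby, evTimeout) → (Dock, A_PING)
try evStop: (Standby, evStop) → (Manipulate, A_PING)
try evClear: (Standby, evClear) → (Standby, A_TURN)  ← matches
try evDetect: (Standby, evDetect) → (Manipulate, A_HALT)
try evStart: (Standby, evStart) → (Standby, A_RELEASE)
try evContact: (Standby, evContact) → (Approach, A_TURN)

evClear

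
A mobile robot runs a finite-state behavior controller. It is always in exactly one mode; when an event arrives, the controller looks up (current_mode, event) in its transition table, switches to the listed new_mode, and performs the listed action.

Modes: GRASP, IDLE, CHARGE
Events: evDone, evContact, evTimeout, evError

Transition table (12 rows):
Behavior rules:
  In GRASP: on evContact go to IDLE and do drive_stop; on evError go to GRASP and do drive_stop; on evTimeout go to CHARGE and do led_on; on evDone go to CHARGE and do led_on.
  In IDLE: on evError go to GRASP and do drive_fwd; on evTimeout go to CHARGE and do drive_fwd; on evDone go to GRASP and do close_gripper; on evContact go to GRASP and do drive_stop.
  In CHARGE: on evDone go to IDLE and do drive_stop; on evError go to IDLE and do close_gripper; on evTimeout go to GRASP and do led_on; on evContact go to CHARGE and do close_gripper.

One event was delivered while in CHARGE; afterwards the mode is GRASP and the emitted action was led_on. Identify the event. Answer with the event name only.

try evDone: (CHARGE, evDone) → (IDLE, drive_stop)
try evContact: (CHARGE, evContact) → (CHARGE, close_gripper)
try evTimeout: (CHARGE, evTimeout) → (GRASP, led_on)  ← matches
try evError: (CHARGE, evError) → (IDLE, close_gripper)

evTimeout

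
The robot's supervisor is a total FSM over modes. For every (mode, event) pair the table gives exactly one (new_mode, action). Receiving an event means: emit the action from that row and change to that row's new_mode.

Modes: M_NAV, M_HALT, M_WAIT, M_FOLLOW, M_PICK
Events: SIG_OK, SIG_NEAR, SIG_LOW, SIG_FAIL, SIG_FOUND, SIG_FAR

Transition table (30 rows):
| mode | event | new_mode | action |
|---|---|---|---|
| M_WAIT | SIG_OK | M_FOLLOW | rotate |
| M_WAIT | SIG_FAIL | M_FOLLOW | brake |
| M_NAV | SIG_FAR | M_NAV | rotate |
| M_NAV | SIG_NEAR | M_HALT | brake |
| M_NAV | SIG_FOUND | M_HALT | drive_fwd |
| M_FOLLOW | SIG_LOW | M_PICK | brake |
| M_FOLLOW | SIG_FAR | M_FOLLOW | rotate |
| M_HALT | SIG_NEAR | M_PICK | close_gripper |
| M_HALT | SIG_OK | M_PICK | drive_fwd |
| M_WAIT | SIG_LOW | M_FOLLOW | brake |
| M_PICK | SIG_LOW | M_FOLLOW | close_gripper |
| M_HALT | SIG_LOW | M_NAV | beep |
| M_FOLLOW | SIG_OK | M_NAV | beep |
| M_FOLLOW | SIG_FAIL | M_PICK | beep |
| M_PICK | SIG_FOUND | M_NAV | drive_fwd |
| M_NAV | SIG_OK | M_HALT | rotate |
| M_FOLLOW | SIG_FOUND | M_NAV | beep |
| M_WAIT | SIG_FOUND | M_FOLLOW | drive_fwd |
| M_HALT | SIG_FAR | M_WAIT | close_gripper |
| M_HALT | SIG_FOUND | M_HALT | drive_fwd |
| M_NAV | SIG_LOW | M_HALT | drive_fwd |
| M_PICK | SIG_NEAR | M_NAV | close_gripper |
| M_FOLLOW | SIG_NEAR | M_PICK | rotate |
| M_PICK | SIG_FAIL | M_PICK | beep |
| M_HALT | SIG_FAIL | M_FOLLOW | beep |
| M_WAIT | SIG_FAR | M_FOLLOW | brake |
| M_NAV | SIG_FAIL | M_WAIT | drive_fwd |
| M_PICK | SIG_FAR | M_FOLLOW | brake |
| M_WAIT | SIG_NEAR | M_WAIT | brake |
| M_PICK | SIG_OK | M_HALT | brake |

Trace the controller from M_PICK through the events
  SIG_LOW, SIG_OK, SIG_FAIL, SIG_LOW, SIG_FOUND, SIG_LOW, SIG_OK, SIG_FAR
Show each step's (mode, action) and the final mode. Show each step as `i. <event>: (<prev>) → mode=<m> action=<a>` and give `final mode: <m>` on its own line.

1. SIG_LOW: (M_PICK) → mode=M_FOLLOW action=close_gripper
2. SIG_OK: (M_FOLLOW) → mode=M_NAV action=beep
3. SIG_FAIL: (M_NAV) → mode=M_WAIT action=drive_fwd
4. SIG_LOW: (M_WAIT) → mode=M_FOLLOW action=brake
5. SIG_FOUND: (M_FOLLOW) → mode=M_NAV action=beep
6. SIG_LOW: (M_NAV) → mode=M_HALT action=drive_fwd
7. SIG_OK: (M_HALT) → mode=M_PICK action=drive_fwd
8. SIG_FAR: (M_PICK) → mode=M_FOLLOW action=brake

final mode: M_FOLLOW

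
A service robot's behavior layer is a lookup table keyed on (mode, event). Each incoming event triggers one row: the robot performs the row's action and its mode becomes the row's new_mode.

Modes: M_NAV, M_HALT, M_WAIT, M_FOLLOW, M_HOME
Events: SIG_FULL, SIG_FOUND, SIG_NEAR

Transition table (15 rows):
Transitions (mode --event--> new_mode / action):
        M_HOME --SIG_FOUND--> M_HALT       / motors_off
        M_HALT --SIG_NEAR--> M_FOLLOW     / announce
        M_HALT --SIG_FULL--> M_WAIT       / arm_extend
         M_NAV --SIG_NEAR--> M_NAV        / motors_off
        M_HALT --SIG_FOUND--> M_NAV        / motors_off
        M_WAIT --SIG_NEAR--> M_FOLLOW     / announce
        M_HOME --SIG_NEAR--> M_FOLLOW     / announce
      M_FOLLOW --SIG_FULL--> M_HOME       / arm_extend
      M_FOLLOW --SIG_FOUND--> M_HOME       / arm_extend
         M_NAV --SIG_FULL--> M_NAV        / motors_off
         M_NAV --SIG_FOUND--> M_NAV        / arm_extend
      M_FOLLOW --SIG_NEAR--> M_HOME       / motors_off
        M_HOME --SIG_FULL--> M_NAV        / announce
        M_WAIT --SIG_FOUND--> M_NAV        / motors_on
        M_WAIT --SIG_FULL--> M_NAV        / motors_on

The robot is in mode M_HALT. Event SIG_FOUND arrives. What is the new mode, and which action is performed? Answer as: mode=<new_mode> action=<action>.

mode=M_NAV action=motors_off

current mode = M_HALT; filter table to that mode:
  (M_HALT, SIG_NEAR) → (M_FOLLOW, announce)
  (M_HALT, SIG_FULL) → (M_WAIT, arm_extend)
  (M_HALT, SIG_FOUND) → (M_NAV, motors_off)  ← event matches
event = SIG_FOUND selects (M_NAV, motors_off)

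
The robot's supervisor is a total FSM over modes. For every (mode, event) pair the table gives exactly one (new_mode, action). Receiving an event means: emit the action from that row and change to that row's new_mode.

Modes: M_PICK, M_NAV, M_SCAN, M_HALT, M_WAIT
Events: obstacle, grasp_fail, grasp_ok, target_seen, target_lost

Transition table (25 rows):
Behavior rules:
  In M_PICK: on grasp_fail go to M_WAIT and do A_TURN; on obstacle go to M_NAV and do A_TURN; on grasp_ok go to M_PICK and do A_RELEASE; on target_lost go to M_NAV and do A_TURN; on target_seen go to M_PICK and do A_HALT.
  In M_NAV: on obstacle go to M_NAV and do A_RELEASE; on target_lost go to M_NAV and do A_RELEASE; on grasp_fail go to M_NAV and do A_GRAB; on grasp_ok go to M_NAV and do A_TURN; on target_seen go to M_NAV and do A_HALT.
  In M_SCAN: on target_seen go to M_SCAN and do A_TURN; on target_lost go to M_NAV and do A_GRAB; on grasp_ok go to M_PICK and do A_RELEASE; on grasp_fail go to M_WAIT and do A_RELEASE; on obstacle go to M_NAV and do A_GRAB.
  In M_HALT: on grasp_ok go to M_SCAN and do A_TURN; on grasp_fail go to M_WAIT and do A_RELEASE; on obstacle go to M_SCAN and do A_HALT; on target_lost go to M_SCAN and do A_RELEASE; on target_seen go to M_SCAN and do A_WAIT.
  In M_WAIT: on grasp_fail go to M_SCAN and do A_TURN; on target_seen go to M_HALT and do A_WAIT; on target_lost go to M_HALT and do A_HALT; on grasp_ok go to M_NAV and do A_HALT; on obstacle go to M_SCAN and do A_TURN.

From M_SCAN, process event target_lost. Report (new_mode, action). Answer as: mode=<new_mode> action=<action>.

current mode = M_SCAN; filter table to that mode:
  (M_SCAN, target_seen) → (M_SCAN, A_TURN)
  (M_SCAN, target_lost) → (M_NAV, A_GRAB)  ← event matches
  (M_SCAN, grasp_ok) → (M_PICK, A_RELEASE)
  (M_SCAN, grasp_fail) → (M_WAIT, A_RELEASE)
  (M_SCAN, obstacle) → (M_NAV, A_GRAB)
event = target_lost selects (M_NAV, A_GRAB)

mode=M_NAV action=A_GRAB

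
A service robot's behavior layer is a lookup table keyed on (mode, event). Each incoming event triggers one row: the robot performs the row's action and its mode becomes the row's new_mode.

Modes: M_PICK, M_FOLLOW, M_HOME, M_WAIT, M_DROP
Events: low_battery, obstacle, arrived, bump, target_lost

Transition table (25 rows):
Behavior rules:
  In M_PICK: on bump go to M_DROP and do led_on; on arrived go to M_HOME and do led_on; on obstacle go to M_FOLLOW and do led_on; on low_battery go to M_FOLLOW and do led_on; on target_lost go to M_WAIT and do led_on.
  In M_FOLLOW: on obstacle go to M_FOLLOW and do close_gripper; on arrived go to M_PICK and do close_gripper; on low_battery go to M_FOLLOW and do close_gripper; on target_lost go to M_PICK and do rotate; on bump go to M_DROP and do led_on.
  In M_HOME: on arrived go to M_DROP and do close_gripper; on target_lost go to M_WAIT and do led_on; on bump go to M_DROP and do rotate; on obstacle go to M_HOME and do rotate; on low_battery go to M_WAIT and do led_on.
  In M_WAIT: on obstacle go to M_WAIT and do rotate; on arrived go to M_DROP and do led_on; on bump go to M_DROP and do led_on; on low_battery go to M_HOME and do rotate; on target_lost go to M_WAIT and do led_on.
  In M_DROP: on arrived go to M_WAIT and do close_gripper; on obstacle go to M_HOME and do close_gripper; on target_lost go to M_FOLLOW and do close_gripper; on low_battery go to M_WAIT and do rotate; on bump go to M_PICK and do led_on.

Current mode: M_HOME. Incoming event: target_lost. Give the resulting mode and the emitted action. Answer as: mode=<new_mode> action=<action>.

current mode = M_HOME; filter table to that mode:
  (M_HOME, arrived) → (M_DROP, close_gripper)
  (M_HOME, target_lost) → (M_WAIT, led_on)  ← event matches
  (M_HOME, bump) → (M_DROP, rotate)
  (M_HOME, obstacle) → (M_HOME, rotate)
  (M_HOME, low_battery) → (M_WAIT, led_on)
event = target_lost selects (M_WAIT, led_on)

mode=M_WAIT action=led_on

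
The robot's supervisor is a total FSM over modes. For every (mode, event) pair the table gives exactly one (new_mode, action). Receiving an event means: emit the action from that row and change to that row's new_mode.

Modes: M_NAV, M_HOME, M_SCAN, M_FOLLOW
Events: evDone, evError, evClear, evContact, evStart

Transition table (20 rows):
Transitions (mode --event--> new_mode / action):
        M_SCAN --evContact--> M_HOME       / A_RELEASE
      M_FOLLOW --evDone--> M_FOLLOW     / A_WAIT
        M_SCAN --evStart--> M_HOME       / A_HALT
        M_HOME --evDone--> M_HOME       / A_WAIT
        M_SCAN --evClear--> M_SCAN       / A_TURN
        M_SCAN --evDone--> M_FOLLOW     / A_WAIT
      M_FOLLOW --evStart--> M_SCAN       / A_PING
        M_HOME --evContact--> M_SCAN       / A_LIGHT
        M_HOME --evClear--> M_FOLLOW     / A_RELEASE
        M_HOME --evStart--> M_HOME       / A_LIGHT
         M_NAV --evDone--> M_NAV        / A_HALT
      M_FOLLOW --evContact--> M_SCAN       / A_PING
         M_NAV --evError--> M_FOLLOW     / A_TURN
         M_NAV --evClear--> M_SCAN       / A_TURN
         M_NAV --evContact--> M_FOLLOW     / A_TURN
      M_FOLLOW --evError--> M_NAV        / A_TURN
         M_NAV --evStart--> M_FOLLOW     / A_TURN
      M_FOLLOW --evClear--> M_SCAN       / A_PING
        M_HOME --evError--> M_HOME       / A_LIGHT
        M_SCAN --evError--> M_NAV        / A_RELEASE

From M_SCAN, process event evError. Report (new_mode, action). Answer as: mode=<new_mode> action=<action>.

mode=M_NAV action=A_RELEASE

current mode = M_SCAN; filter table to that mode:
  (M_SCAN, evContact) → (M_HOME, A_RELEASE)
  (M_SCAN, evStart) → (M_HOME, A_HALT)
  (M_SCAN, evClear) → (M_SCAN, A_TURN)
  (M_SCAN, evDone) → (M_FOLLOW, A_WAIT)
  (M_SCAN, evError) → (M_NAV, A_RELEASE)  ← event matches
event = evError selects (M_NAV, A_RELEASE)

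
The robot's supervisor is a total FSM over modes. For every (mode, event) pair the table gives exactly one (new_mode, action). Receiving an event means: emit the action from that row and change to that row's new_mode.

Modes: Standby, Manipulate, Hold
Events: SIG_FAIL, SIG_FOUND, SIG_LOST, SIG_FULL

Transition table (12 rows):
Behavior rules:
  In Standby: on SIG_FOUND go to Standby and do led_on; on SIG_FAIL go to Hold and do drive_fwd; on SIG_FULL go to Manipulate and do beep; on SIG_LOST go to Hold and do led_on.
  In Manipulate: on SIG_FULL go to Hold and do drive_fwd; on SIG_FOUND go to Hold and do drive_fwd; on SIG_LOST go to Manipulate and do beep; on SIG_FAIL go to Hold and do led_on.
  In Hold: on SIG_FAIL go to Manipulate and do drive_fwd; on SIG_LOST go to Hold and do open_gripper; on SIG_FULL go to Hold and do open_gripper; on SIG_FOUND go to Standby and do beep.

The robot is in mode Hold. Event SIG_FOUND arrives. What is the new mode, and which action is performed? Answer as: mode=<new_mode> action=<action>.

current mode = Hold; filter table to that mode:
  (Hold, SIG_FAIL) → (Manipulate, drive_fwd)
  (Hold, SIG_LOST) → (Hold, open_gripper)
  (Hold, SIG_FULL) → (Hold, open_gripper)
  (Hold, SIG_FOUND) → (Standby, beep)  ← event matches
event = SIG_FOUND selects (Standby, beep)

mode=Standby action=beep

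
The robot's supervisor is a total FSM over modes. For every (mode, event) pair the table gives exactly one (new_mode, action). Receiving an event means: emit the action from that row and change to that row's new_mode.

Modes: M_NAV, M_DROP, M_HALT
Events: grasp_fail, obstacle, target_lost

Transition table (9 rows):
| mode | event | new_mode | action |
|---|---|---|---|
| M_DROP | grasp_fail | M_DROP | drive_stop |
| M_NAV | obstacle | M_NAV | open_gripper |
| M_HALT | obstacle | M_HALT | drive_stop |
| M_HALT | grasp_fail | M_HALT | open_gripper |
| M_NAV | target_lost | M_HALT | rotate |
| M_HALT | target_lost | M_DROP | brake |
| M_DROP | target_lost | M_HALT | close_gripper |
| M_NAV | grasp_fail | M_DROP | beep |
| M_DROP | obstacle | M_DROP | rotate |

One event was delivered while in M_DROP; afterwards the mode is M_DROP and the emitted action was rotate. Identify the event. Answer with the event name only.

obstacle

try grasp_fail: (M_DROP, grasp_fail) → (M_DROP, drive_stop)
try obstacle: (M_DROP, obstacle) → (M_DROP, rotate)  ← matches
try target_lost: (M_DROP, target_lost) → (M_HALT, close_gripper)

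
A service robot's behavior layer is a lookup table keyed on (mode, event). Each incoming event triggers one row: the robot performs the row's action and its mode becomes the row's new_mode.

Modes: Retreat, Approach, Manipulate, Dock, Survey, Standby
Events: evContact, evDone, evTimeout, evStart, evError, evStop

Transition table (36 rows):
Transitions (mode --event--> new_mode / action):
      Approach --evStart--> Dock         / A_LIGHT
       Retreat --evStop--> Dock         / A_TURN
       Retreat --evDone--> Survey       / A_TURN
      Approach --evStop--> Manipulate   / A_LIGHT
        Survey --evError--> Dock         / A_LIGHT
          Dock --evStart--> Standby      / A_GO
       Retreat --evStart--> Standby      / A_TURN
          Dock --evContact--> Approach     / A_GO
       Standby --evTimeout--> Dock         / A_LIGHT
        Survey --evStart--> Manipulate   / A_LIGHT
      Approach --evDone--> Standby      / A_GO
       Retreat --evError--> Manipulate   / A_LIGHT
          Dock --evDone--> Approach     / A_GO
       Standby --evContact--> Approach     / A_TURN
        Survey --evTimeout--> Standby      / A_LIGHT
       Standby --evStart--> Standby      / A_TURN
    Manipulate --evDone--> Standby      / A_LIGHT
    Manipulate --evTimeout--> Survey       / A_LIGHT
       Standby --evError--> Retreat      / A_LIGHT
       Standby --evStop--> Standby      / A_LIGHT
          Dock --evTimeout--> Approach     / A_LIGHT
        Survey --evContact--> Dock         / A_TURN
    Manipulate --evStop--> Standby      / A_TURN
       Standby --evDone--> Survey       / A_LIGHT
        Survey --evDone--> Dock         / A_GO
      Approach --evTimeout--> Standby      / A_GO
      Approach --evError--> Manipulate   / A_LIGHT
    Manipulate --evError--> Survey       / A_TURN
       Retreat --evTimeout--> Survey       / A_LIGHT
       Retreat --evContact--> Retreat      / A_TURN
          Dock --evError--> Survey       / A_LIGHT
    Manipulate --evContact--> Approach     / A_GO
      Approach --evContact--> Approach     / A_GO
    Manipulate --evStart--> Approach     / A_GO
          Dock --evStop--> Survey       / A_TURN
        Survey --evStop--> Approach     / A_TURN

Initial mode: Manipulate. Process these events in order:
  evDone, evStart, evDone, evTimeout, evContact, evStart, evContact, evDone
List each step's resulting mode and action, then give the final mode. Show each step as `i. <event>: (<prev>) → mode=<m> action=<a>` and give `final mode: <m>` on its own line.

final mode: Standby

1. evDone: (Manipulate) → mode=Standby action=A_LIGHT
2. evStart: (Standby) → mode=Standby action=A_TURN
3. evDone: (Standby) → mode=Survey action=A_LIGHT
4. evTimeout: (Survey) → mode=Standby action=A_LIGHT
5. evContact: (Standby) → mode=Approach action=A_TURN
6. evStart: (Approach) → mode=Dock action=A_LIGHT
7. evContact: (Dock) → mode=Approach action=A_GO
8. evDone: (Approach) → mode=Standby action=A_GO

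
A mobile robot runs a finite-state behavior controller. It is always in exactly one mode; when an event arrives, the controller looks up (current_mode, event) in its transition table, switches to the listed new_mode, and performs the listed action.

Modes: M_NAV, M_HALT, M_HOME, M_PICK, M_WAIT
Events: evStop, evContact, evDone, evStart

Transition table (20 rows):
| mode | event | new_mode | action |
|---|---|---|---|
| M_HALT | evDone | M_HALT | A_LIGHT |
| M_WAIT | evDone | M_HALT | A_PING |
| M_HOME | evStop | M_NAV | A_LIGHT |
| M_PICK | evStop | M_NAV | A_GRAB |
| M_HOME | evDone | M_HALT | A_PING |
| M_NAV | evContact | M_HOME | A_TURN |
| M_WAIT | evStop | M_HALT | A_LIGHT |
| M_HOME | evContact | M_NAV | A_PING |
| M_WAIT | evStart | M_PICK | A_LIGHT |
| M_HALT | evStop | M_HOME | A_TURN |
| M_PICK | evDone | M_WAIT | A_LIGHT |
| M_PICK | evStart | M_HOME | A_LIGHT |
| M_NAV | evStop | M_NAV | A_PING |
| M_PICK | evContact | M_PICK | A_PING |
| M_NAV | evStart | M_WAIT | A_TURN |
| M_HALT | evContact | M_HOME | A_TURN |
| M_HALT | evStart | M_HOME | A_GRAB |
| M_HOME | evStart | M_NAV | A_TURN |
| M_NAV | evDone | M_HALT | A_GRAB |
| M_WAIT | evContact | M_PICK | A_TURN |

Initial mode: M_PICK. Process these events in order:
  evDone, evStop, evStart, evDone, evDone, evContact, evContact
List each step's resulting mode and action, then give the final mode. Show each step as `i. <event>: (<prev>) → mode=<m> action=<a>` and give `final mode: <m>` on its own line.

1. evDone: (M_PICK) → mode=M_WAIT action=A_LIGHT
2. evStop: (M_WAIT) → mode=M_HALT action=A_LIGHT
3. evStart: (M_HALT) → mode=M_HOME action=A_GRAB
4. evDone: (M_HOME) → mode=M_HALT action=A_PING
5. evDone: (M_HALT) → mode=M_HALT action=A_LIGHT
6. evContact: (M_HALT) → mode=M_HOME action=A_TURN
7. evContact: (M_HOME) → mode=M_NAV action=A_PING

final mode: M_NAV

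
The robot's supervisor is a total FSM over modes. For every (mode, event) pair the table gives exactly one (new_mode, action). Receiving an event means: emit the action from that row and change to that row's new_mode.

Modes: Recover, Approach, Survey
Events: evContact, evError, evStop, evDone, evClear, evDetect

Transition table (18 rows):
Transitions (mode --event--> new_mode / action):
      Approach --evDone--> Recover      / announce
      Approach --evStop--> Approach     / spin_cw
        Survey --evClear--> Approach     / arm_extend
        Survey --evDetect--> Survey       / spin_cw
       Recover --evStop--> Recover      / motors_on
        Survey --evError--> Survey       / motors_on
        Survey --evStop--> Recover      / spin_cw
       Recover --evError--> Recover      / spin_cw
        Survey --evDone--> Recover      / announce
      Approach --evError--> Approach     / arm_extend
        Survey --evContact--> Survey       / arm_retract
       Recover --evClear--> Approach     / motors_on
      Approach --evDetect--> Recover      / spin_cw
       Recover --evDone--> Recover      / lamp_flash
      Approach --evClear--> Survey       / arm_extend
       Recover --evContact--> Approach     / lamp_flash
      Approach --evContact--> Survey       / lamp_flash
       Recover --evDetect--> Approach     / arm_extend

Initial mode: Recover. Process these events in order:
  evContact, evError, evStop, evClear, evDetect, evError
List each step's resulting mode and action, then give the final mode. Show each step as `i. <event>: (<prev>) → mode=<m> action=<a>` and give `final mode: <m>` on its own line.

1. evContact: (Recover) → mode=Approach action=lamp_flash
2. evError: (Approach) → mode=Approach action=arm_extend
3. evStop: (Approach) → mode=Approach action=spin_cw
4. evClear: (Approach) → mode=Survey action=arm_extend
5. evDetect: (Survey) → mode=Survey action=spin_cw
6. evError: (Survey) → mode=Survey action=motors_on

final mode: Survey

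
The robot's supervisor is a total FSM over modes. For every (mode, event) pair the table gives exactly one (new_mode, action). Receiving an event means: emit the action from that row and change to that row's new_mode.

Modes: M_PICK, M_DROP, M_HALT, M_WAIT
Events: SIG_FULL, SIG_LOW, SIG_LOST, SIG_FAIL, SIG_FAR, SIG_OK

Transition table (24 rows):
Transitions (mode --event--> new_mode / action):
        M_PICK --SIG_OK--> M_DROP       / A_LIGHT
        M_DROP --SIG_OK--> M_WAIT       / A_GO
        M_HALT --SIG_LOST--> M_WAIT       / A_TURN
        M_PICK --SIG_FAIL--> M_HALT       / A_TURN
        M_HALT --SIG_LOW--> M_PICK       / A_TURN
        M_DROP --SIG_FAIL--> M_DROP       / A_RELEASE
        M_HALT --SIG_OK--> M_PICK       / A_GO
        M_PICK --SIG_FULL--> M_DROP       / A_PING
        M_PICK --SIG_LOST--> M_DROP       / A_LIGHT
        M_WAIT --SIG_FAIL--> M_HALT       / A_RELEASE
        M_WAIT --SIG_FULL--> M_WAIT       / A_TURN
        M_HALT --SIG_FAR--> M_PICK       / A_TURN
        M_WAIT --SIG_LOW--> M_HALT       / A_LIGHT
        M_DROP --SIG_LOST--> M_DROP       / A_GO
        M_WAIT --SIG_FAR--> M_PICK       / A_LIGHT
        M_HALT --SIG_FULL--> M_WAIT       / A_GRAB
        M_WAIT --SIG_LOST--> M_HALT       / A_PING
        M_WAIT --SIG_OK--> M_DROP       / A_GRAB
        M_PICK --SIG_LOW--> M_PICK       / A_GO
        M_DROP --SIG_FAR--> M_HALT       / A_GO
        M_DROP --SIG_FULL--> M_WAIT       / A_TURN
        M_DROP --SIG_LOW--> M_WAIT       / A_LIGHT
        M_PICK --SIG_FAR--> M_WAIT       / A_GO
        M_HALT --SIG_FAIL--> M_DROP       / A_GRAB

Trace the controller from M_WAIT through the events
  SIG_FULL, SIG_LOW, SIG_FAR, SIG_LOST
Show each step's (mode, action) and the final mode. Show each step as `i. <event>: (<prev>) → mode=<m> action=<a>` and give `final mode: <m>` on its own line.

final mode: M_DROP

1. SIG_FULL: (M_WAIT) → mode=M_WAIT action=A_TURN
2. SIG_LOW: (M_WAIT) → mode=M_HALT action=A_LIGHT
3. SIG_FAR: (M_HALT) → mode=M_PICK action=A_TURN
4. SIG_LOST: (M_PICK) → mode=M_DROP action=A_LIGHT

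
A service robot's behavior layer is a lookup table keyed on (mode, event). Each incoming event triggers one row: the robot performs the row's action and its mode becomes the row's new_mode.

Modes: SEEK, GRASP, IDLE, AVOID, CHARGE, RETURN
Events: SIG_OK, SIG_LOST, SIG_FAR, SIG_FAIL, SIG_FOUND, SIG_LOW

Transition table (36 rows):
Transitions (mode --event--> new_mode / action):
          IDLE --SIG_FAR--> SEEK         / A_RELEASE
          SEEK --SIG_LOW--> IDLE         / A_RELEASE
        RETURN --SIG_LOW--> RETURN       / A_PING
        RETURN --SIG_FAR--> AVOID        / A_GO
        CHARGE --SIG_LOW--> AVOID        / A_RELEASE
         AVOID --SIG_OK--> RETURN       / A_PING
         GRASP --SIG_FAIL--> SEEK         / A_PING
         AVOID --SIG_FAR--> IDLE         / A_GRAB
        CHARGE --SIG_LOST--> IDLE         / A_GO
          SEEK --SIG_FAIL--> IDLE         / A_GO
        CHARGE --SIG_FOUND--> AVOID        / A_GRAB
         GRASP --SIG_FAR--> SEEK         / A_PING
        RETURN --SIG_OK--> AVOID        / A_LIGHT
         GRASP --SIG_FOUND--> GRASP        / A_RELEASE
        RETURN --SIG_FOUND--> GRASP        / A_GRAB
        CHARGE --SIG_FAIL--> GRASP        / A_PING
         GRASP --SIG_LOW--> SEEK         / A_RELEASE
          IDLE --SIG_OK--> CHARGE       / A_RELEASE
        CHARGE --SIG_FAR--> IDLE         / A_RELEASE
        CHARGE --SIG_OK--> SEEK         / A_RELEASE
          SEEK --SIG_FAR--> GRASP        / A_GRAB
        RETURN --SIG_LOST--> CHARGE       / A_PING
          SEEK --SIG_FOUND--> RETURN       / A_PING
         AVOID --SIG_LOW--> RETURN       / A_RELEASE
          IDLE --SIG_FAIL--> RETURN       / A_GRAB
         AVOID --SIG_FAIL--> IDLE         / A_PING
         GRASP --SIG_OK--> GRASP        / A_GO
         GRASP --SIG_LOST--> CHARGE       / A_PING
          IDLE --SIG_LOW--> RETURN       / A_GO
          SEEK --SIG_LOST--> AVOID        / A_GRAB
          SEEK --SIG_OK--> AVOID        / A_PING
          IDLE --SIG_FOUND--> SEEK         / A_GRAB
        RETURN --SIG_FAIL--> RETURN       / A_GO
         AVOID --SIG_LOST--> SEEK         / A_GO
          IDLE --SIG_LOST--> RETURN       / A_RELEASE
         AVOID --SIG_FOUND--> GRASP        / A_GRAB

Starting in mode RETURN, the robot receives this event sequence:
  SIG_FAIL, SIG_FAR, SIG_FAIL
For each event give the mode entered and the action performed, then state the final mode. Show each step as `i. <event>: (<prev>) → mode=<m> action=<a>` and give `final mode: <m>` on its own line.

1. SIG_FAIL: (RETURN) → mode=RETURN action=A_GO
2. SIG_FAR: (RETURN) → mode=AVOID action=A_GO
3. SIG_FAIL: (AVOID) → mode=IDLE action=A_PING

final mode: IDLE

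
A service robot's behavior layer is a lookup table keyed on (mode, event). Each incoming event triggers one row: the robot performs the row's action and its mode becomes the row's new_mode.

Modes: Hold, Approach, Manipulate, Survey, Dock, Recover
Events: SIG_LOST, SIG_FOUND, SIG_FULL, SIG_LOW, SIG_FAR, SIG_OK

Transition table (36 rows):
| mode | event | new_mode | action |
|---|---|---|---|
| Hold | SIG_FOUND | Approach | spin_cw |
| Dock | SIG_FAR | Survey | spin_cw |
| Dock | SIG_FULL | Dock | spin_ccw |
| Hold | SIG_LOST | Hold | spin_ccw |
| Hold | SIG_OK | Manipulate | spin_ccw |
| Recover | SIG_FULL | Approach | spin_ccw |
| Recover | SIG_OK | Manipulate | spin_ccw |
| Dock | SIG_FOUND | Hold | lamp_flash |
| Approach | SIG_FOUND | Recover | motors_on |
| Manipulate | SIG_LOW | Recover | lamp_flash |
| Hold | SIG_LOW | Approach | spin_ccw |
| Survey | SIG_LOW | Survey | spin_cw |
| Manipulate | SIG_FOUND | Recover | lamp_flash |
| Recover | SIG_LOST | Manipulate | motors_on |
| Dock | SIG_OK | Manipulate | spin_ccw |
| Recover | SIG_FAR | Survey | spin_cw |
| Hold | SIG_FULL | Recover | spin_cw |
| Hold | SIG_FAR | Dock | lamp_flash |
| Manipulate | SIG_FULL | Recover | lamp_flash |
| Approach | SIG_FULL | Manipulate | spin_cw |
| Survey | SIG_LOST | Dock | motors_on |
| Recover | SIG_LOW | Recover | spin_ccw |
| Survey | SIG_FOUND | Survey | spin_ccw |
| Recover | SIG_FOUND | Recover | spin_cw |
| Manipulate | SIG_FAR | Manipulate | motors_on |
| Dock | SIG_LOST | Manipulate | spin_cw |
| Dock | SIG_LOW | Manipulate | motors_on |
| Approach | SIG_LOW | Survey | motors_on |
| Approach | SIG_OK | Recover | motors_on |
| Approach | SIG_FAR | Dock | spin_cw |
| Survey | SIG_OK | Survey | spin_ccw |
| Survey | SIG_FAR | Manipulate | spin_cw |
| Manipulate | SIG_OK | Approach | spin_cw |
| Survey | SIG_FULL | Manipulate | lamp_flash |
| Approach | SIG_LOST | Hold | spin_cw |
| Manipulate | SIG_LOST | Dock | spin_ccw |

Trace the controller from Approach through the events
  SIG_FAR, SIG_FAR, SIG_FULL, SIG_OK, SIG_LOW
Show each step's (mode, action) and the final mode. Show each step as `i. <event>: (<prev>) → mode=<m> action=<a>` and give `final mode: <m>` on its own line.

1. SIG_FAR: (Approach) → mode=Dock action=spin_cw
2. SIG_FAR: (Dock) → mode=Survey action=spin_cw
3. SIG_FULL: (Survey) → mode=Manipulate action=lamp_flash
4. SIG_OK: (Manipulate) → mode=Approach action=spin_cw
5. SIG_LOW: (Approach) → mode=Survey action=motors_on

final mode: Survey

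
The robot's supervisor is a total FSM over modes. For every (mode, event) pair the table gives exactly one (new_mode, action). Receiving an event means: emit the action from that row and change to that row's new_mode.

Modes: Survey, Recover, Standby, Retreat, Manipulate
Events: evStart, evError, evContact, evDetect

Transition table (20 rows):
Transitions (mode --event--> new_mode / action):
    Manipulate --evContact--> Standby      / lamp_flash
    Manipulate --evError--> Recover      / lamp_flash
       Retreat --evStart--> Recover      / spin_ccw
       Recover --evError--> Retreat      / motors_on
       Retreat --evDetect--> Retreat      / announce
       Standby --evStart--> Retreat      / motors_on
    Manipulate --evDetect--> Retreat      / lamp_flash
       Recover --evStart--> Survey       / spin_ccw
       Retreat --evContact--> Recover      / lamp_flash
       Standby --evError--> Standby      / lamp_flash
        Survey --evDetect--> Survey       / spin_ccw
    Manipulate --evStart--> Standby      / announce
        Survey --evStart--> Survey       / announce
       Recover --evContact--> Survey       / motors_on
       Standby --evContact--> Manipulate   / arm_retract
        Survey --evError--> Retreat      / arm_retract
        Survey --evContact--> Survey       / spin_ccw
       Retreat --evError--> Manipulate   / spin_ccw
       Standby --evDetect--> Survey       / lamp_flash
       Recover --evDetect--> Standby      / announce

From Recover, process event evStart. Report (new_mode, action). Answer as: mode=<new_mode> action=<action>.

mode=Survey action=spin_ccw

current mode = Recover; filter table to that mode:
  (Recover, evError) → (Retreat, motors_on)
  (Recover, evStart) → (Survey, spin_ccw)  ← event matches
  (Recover, evContact) → (Survey, motors_on)
  (Recover, evDetect) → (Standby, announce)
event = evStart selects (Survey, spin_ccw)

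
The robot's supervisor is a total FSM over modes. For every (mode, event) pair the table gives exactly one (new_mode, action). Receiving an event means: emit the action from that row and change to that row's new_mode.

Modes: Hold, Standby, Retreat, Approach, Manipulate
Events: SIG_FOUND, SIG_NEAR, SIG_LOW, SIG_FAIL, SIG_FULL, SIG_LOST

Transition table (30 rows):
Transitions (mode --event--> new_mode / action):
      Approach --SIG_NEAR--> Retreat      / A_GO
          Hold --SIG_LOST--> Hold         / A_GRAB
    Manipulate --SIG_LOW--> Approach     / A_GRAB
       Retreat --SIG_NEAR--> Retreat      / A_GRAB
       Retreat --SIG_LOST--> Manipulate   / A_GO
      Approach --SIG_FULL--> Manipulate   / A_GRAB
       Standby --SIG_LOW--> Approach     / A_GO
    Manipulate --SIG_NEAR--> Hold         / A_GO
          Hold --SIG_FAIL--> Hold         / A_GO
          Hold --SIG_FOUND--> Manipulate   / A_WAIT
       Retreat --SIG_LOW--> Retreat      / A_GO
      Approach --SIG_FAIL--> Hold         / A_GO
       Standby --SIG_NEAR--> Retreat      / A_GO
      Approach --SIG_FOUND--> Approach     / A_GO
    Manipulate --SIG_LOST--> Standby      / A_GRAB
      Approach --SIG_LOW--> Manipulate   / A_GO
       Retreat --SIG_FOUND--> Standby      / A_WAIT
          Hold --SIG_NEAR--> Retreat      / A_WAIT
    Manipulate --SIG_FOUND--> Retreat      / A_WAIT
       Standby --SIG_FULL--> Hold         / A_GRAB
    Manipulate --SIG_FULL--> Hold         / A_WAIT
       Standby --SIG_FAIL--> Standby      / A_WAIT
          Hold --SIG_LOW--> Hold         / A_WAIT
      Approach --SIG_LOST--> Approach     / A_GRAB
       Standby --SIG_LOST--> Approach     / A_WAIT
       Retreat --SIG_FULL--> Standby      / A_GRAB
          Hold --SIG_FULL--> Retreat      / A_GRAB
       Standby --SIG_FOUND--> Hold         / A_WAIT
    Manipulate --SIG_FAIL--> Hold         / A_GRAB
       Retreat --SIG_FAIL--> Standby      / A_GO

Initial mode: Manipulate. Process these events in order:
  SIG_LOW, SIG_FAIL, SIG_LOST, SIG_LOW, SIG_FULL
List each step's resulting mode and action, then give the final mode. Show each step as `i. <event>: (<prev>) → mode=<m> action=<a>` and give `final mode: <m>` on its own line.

final mode: Retreat

1. SIG_LOW: (Manipulate) → mode=Approach action=A_GRAB
2. SIG_FAIL: (Approach) → mode=Hold action=A_GO
3. SIG_LOST: (Hold) → mode=Hold action=A_GRAB
4. SIG_LOW: (Hold) → mode=Hold action=A_WAIT
5. SIG_FULL: (Hold) → mode=Retreat action=A_GRAB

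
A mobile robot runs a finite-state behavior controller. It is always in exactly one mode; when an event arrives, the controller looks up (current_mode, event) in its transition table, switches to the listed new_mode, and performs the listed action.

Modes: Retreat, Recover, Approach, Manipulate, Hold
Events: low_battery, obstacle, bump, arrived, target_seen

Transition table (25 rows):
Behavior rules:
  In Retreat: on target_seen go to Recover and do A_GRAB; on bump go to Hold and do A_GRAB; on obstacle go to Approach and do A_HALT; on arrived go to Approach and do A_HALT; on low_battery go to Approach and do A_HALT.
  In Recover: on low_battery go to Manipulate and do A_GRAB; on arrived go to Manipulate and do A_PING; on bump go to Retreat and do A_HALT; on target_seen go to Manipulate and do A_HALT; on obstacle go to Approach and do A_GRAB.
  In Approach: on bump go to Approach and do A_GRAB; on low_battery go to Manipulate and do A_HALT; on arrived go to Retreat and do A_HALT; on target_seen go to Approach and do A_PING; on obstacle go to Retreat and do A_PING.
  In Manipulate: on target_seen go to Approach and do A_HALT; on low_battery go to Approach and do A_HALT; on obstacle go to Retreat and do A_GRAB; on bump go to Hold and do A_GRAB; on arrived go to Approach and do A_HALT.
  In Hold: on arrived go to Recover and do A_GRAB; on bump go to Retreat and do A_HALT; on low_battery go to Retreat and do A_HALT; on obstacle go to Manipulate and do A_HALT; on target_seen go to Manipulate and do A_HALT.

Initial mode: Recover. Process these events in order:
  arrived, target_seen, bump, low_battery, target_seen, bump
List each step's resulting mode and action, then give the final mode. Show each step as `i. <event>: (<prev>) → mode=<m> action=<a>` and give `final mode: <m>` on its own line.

final mode: Approach

1. arrived: (Recover) → mode=Manipulate action=A_PING
2. target_seen: (Manipulate) → mode=Approach action=A_HALT
3. bump: (Approach) → mode=Approach action=A_GRAB
4. low_battery: (Approach) → mode=Manipulate action=A_HALT
5. target_seen: (Manipulate) → mode=Approach action=A_HALT
6. bump: (Approach) → mode=Approach action=A_GRAB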